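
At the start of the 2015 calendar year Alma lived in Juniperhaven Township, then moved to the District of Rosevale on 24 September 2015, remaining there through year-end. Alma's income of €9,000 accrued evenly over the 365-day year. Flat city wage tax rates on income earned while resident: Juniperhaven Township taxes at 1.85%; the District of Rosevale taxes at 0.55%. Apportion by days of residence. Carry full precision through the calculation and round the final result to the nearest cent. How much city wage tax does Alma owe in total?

Juniperhaven Township, 1 January – 23 September 2015: 266 days → €9,000 × 1.85% × 266/365 = €121.3397
The District of Rosevale, 24 September – 31 December 2015: 99 days → €9,000 × 0.55% × 99/365 = €13.4260
Total = €134.7658

€134.77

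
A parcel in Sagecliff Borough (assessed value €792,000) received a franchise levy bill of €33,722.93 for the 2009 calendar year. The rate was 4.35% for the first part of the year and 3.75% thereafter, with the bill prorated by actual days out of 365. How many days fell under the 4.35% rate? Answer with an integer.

Let d = days at the first rate; then 365 − d days at the second rate.
€792,000 × [4.35%·d + 3.75%·(365−d)] / 365 = €33,722.93
Solving gives d = 309, so the new rate took effect on November 6, 2009.

309 days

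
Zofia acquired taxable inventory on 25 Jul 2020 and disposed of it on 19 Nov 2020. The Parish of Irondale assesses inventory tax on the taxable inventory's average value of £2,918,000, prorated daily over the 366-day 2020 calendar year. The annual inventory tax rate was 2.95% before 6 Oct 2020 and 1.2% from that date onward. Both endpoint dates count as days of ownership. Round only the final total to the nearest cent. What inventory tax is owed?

25 Jul – 5 Oct 2020: 73 days at 2.95% → £2,918,000 × 2.95% × 73/366 = £17,169.1612
6 Oct – 19 Nov 2020: 45 days at 1.2% → £2,918,000 × 1.2% × 45/366 = £4,305.2459
Total = £21,474.4071

£21,474.41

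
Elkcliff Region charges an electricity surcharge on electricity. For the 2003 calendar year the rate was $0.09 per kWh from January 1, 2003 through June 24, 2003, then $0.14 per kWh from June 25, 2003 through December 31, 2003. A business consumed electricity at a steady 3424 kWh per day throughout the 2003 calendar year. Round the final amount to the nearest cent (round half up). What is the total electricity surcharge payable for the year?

$145,006.40

January 1 – June 24, 2003: 175 days × 3424 kWh/day = 599,200 kWh at $0.09/kWh → $53,928.00
June 25 – December 31, 2003: 190 days × 3424 kWh/day = 650,560 kWh at $0.14/kWh → $91,078.40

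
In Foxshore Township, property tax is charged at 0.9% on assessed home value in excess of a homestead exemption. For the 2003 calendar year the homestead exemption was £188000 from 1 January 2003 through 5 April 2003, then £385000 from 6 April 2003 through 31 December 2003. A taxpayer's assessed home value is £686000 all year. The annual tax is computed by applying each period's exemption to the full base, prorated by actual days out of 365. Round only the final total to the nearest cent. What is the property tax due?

1 January – 5 April 2003: 95 days, exemption £188000 → (£686000 − £188000) × 0.9% × 95/365 = £1166.5479
6 April – 31 December 2003: 270 days, exemption £385000 → (£686000 − £385000) × 0.9% × 270/365 = £2003.9178
Total = £3170.4658

£3170.47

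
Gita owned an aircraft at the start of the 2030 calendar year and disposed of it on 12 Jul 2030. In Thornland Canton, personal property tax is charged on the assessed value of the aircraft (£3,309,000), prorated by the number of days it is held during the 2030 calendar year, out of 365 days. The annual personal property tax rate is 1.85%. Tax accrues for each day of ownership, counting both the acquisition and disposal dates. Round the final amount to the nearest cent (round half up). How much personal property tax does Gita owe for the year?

Days held (1 Jan – 12 Jul 2030): 193 out of 365
Tax = £3,309,000 × 1.85% × 193/365 = £32,369.2726

£32,369.27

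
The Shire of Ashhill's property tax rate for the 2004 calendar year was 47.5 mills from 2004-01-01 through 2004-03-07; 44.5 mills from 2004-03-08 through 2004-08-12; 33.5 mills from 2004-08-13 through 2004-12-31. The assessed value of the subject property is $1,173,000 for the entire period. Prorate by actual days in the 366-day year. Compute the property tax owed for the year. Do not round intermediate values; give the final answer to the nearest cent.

2004-01-01 to 2004-03-07: 67 days at 47.5 mills → $1,173,000 × 4.75% × 67/366 = $10,199.6516
2004-03-08 to 2004-08-12: 158 days at 44.5 mills → $1,173,000 × 4.45% × 158/366 = $22,533.7787
2004-08-13 to 2004-12-31: 141 days at 33.5 mills → $1,173,000 × 3.35% × 141/366 = $15,138.4303
Total = $47,871.8607

$47,871.86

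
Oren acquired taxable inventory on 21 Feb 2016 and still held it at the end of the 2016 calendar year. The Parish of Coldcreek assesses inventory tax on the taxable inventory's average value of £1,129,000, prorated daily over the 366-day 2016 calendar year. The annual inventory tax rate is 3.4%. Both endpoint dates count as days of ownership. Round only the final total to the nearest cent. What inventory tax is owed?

Days held (21 Feb – 31 Dec 2016): 315 out of 366
Tax = £1,129,000 × 3.4% × 315/366 = £33,037.1311

£33,037.13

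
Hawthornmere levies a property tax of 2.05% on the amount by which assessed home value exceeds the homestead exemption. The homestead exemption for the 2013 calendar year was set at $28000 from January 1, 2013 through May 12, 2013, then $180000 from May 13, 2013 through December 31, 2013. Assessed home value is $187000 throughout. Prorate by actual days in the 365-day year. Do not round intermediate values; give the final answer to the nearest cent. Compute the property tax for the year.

$1270.38

January 1 – May 12, 2013: 132 days, exemption $28000 → ($187000 − $28000) × 2.05% × 132/365 = $1178.7781
May 13 – December 31, 2013: 233 days, exemption $180000 → ($187000 − $180000) × 2.05% × 233/365 = $91.6041
Total = $1270.3822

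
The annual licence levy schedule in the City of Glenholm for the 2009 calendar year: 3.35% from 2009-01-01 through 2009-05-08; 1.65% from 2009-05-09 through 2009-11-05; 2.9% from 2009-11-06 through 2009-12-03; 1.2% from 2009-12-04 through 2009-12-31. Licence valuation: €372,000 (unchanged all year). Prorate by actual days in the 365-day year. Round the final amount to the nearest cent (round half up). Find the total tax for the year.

2009-01-01 to 2009-05-08: 128 days at 3.35% → €372,000 × 3.35% × 128/365 = €4,370.2356
2009-05-09 to 2009-11-05: 181 days at 1.65% → €372,000 × 1.65% × 181/365 = €3,043.7753
2009-11-06 to 2009-12-03: 28 days at 2.9% → €372,000 × 2.9% × 28/365 = €827.5726
2009-12-04 to 2009-12-31: 28 days at 1.2% → €372,000 × 1.2% × 28/365 = €342.4438
Total = €8,584.0274

€8,584.03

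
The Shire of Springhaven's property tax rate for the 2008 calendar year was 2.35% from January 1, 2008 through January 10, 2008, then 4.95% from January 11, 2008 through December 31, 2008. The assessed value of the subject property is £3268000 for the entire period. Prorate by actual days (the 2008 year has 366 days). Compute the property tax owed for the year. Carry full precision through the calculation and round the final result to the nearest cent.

£159444.47

January 1 – January 10, 2008: 10 days at 2.35% → £3268000 × 2.35% × 10/366 = £2098.3060
January 11 – December 31, 2008: 356 days at 4.95% → £3268000 × 4.95% × 356/366 = £157346.1639
Total = £159444.4699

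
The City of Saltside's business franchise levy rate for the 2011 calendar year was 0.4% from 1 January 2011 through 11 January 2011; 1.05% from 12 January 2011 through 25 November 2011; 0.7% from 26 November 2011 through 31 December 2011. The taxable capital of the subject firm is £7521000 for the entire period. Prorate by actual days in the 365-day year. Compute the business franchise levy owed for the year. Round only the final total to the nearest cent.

1 January – 11 January 2011: 11 days at 0.4% → £7521000 × 0.4% × 11/365 = £906.6411
12 January – 25 November 2011: 318 days at 1.05% → £7521000 × 1.05% × 318/365 = £68801.6959
26 November – 31 December 2011: 36 days at 0.7% → £7521000 × 0.7% × 36/365 = £5192.5808
Total = £74900.9178

£74900.92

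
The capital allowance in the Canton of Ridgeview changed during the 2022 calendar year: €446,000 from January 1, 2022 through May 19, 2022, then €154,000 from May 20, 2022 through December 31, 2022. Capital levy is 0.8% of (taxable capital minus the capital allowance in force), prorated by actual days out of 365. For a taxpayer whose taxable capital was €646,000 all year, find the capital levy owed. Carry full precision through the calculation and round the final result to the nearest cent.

January 1 – May 19, 2022: 139 days, exemption €446,000 → (€646,000 − €446,000) × 0.8% × 139/365 = €609.3151
May 20 – December 31, 2022: 226 days, exemption €154,000 → (€646,000 − €154,000) × 0.8% × 226/365 = €2,437.0849
Total = €3,046.4000

€3,046.40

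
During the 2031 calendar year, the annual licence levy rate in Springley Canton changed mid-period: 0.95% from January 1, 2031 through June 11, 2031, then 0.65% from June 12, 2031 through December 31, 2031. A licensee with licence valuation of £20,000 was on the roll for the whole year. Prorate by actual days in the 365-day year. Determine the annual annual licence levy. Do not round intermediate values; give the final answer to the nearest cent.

January 1 – June 11, 2031: 162 days at 0.95% → £20,000 × 0.95% × 162/365 = £84.3288
June 12 – December 31, 2031: 203 days at 0.65% → £20,000 × 0.65% × 203/365 = £72.3014
Total = £156.6301

£156.63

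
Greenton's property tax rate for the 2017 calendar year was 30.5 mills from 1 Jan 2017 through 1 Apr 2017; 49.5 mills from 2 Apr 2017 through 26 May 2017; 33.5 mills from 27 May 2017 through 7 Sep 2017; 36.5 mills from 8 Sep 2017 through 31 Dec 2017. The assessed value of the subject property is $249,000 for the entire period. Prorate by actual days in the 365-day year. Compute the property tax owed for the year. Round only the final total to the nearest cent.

1 Jan – 1 Apr 2017: 91 days at 30.5 mills → $249,000 × 3.05% × 91/365 = $1,893.4233
2 Apr – 26 May 2017: 55 days at 49.5 mills → $249,000 × 4.95% × 55/365 = $1,857.2671
27 May – 7 Sep 2017: 104 days at 33.5 mills → $249,000 × 3.35% × 104/365 = $2,376.7562
8 Sep – 31 Dec 2017: 115 days at 36.5 mills → $249,000 × 3.65% × 115/365 = $2,863.5000
Total = $8,990.9466

$8,990.95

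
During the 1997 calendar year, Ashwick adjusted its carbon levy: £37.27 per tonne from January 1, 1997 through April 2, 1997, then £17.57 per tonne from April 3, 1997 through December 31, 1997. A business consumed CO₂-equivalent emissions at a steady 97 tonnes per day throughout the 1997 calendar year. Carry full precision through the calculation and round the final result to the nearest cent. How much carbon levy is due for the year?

£797,868.65

January 1 – April 2, 1997: 92 days × 97 tonnes/day = 8,924 tonnes at £37.27/tonne → £332,597.48
April 3 – December 31, 1997: 273 days × 97 tonnes/day = 26,481 tonnes at £17.57/tonne → £465,271.17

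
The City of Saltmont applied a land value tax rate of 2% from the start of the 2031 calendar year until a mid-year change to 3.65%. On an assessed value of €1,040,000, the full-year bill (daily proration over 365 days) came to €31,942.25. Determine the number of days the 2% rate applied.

128 days

Let d = days at the first rate; then 365 − d days at the second rate.
€1,040,000 × [2%·d + 3.65%·(365−d)] / 365 = €31,942.25
Solving gives d = 128, so the new rate took effect on 9 May 2031.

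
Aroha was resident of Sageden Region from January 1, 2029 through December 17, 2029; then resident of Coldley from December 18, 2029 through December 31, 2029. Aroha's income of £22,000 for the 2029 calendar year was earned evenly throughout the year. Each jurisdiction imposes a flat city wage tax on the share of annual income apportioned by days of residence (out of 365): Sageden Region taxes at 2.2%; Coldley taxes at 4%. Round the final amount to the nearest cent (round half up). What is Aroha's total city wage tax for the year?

£499.19

Sageden Region, January 1 – December 17, 2029: 351 days → £22,000 × 2.2% × 351/365 = £465.4356
Coldley, December 18 – December 31, 2029: 14 days → £22,000 × 4% × 14/365 = £33.7534
Total = £499.1890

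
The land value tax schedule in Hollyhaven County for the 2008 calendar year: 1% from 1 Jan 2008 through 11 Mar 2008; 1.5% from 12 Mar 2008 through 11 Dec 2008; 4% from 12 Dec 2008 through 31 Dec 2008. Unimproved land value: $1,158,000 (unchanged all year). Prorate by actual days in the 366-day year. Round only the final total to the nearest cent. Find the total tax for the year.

1 Jan – 11 Mar 2008: 71 days at 1% → $1,158,000 × 1% × 71/366 = $2,246.3934
12 Mar – 11 Dec 2008: 275 days at 1.5% → $1,158,000 × 1.5% × 275/366 = $13,051.2295
12 Dec – 31 Dec 2008: 20 days at 4% → $1,158,000 × 4% × 20/366 = $2,531.1475
Total = $17,828.7705

$17,828.77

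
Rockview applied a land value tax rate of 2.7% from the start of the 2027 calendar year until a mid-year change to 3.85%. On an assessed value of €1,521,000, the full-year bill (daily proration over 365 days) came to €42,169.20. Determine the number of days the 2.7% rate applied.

Let d = days at the first rate; then 365 − d days at the second rate.
€1,521,000 × [2.7%·d + 3.85%·(365−d)] / 365 = €42,169.20
Solving gives d = 342, so the new rate took effect on December 9, 2027.

342 days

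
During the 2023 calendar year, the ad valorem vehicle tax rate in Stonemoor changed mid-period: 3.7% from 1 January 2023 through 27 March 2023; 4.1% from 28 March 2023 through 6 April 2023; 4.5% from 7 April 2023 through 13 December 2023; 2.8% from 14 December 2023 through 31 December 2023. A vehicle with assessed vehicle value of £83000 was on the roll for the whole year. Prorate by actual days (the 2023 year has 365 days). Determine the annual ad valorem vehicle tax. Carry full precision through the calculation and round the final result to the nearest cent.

1 January – 27 March 2023: 86 days at 3.7% → £83000 × 3.7% × 86/365 = £723.5781
28 March – 6 April 2023: 10 days at 4.1% → £83000 × 4.1% × 10/365 = £93.2329
7 April – 13 December 2023: 251 days at 4.5% → £83000 × 4.5% × 251/365 = £2568.4521
14 December – 31 December 2023: 18 days at 2.8% → £83000 × 2.8% × 18/365 = £114.6082
Total = £3499.8712

£3499.87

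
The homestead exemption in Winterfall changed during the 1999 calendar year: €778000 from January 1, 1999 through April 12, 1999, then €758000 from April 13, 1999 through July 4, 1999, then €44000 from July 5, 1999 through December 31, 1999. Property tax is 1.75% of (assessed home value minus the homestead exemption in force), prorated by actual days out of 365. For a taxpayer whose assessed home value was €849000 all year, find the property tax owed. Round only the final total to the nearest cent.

€7656.61

January 1 – April 12, 1999: 102 days, exemption €778000 → (€849000 − €778000) × 1.75% × 102/365 = €347.2192
April 13 – July 4, 1999: 83 days, exemption €758000 → (€849000 − €758000) × 1.75% × 83/365 = €362.1301
July 5 – December 31, 1999: 180 days, exemption €44000 → (€849000 − €44000) × 1.75% × 180/365 = €6947.2603
Total = €7656.6096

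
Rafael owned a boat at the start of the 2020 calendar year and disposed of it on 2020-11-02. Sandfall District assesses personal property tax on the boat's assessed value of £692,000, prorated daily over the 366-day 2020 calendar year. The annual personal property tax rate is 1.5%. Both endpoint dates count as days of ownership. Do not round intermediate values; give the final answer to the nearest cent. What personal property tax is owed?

Days held (2020-01-01 to 2020-11-02): 307 out of 366
Tax = £692,000 × 1.5% × 307/366 = £8,706.7213

£8,706.72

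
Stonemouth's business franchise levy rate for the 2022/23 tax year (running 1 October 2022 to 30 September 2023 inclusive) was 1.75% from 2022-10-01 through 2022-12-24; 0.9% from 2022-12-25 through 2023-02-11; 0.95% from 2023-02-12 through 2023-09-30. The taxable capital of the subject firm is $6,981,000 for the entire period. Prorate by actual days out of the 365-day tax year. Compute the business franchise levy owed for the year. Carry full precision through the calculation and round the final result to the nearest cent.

$78,856.61

2022-10-01 to 2022-12-24: 85 days at 1.75% → $6,981,000 × 1.75% × 85/365 = $28,449.9658
2022-12-25 to 2023-02-11: 49 days at 0.9% → $6,981,000 × 0.9% × 49/365 = $8,434.5781
2023-02-12 to 2023-09-30: 231 days at 0.95% → $6,981,000 × 0.95% × 231/365 = $41,972.0671
Total = $78,856.6110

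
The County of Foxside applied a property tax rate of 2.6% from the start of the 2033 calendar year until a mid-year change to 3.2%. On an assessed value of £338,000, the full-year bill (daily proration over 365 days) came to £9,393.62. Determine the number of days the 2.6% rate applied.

256 days

Let d = days at the first rate; then 365 − d days at the second rate.
£338,000 × [2.6%·d + 3.2%·(365−d)] / 365 = £9,393.62
Solving gives d = 256, so the new rate took effect on 14 September 2033.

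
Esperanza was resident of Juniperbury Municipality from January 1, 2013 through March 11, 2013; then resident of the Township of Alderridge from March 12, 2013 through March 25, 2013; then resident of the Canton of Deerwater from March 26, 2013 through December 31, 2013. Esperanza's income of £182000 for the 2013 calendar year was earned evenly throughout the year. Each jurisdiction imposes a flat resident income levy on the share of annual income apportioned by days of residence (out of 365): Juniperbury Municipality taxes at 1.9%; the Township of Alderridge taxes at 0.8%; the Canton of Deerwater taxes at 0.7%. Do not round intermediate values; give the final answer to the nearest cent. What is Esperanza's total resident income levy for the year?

Juniperbury Municipality, January 1 – March 11, 2013: 70 days → £182000 × 1.9% × 70/365 = £663.1781
The Township of Alderridge, March 12 – March 25, 2013: 14 days → £182000 × 0.8% × 14/365 = £55.8466
The Canton of Deerwater, March 26 – December 31, 2013: 281 days → £182000 × 0.7% × 281/365 = £980.8055
Total = £1699.8301

£1699.83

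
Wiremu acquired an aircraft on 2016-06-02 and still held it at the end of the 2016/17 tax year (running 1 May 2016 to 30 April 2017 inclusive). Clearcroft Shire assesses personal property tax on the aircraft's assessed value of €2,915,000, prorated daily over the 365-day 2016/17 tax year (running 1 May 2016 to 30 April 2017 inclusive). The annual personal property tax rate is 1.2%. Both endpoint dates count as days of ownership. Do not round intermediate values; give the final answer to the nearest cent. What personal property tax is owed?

€31,913.26

Days held (2016-06-02 to 2017-04-30): 333 out of 365
Tax = €2,915,000 × 1.2% × 333/365 = €31,913.2603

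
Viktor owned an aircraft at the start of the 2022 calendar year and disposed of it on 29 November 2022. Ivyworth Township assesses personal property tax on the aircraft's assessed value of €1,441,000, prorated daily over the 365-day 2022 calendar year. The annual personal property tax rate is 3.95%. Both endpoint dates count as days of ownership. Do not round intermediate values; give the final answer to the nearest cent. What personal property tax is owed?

€51,929.30

Days held (1 January – 29 November 2022): 333 out of 365
Tax = €1,441,000 × 3.95% × 333/365 = €51,929.2973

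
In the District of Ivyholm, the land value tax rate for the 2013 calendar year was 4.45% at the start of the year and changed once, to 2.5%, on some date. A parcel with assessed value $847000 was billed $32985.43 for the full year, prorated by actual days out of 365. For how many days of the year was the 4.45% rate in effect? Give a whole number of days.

Let d = days at the first rate; then 365 − d days at the second rate.
$847000 × [4.45%·d + 2.5%·(365−d)] / 365 = $32985.43
Solving gives d = 261, so the new rate took effect on 19 September 2013.

261 days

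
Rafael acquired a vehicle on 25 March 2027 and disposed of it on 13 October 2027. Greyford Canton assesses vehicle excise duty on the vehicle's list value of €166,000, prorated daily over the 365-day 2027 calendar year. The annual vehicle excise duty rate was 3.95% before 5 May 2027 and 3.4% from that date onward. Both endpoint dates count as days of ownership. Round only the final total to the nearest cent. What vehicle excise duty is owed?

25 March – 4 May 2027: 41 days at 3.95% → €166,000 × 3.95% × 41/365 = €736.5397
5 May – 13 October 2027: 162 days at 3.4% → €166,000 × 3.4% × 162/365 = €2,505.0082
Total = €3,241.5479

€3,241.55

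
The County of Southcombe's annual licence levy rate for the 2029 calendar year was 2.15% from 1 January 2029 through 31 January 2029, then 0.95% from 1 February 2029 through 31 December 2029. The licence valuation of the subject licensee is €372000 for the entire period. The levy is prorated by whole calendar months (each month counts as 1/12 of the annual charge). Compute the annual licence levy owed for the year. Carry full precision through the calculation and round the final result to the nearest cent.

1 January – 31 January 2029: 1 month at 2.15% → €372000 × 2.15% × 1/12 = €666.5000
1 February – 31 December 2029: 11 months at 0.95% → €372000 × 0.95% × 11/12 = €3239.5000
Total = €3906.0000

€3906.00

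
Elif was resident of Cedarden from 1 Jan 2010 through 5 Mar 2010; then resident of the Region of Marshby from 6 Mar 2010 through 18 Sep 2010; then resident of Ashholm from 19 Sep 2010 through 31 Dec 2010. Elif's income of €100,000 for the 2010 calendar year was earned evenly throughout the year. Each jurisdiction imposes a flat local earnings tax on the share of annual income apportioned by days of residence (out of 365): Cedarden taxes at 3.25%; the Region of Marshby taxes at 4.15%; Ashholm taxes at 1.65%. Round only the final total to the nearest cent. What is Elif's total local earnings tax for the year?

€3,279.86

Cedarden, 1 Jan – 5 Mar 2010: 64 days → €100,000 × 3.25% × 64/365 = €569.8630
The Region of Marshby, 6 Mar – 18 Sep 2010: 197 days → €100,000 × 4.15% × 197/365 = €2,239.8630
Ashholm, 19 Sep – 31 Dec 2010: 104 days → €100,000 × 1.65% × 104/365 = €470.1370
Total = €3,279.8630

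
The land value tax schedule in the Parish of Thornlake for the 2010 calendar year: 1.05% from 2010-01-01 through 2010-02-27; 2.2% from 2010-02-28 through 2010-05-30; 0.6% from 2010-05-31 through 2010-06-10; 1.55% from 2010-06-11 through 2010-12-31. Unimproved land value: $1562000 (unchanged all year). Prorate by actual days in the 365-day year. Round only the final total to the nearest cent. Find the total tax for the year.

2010-01-01 to 2010-02-27: 58 days at 1.05% → $1562000 × 1.05% × 58/365 = $2606.1863
2010-02-28 to 2010-05-30: 92 days at 2.2% → $1562000 × 2.2% × 92/365 = $8661.6110
2010-05-31 to 2010-06-10: 11 days at 0.6% → $1562000 × 0.6% × 11/365 = $282.4438
2010-06-11 to 2010-12-31: 204 days at 1.55% → $1562000 × 1.55% × 204/365 = $13531.6274
Total = $25081.8685

$25081.87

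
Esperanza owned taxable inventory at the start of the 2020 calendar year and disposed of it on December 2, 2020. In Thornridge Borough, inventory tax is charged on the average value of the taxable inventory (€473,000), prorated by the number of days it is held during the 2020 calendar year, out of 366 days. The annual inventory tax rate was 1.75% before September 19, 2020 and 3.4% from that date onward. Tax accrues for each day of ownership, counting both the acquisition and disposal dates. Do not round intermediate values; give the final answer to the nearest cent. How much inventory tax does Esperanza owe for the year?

€9,220.92

January 1 – September 18, 2020: 262 days at 1.75% → €473,000 × 1.75% × 262/366 = €5,925.4235
September 19 – December 2, 2020: 75 days at 3.4% → €473,000 × 3.4% × 75/366 = €3,295.4918
Total = €9,220.9153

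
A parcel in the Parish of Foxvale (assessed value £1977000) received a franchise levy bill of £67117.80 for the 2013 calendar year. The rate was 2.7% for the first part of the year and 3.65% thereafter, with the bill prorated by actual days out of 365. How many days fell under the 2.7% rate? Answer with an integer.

Let d = days at the first rate; then 365 − d days at the second rate.
£1977000 × [2.7%·d + 3.65%·(365−d)] / 365 = £67117.80
Solving gives d = 98, so the new rate took effect on April 9, 2013.

98 days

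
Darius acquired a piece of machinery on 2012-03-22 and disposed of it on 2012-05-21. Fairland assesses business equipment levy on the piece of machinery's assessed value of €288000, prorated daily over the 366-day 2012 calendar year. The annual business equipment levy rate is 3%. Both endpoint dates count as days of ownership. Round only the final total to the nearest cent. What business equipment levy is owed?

Days held (2012-03-22 to 2012-05-21): 61 out of 366
Tax = €288000 × 3% × 61/366 = €1440.0000

€1440.00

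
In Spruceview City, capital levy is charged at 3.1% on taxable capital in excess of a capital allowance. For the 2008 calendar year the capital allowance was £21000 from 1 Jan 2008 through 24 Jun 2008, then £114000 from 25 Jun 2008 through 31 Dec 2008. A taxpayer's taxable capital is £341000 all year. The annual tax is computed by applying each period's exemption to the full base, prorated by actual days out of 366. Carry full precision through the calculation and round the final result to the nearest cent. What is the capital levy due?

1 Jan – 24 Jun 2008: 176 days, exemption £21000 → (£341000 − £21000) × 3.1% × 176/366 = £4770.2732
25 Jun – 31 Dec 2008: 190 days, exemption £114000 → (£341000 − £114000) × 3.1% × 190/366 = £3653.0874
Total = £8423.3607

£8423.36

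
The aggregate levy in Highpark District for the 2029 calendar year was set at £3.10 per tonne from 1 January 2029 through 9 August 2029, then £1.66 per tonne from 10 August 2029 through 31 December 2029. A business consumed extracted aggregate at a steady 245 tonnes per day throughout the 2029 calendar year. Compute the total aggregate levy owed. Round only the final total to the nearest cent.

£226,414.30

1 January – 9 August 2029: 221 days × 245 tonnes/day = 54,145 tonnes at £3.10/tonne → £167,849.50
10 August – 31 December 2029: 144 days × 245 tonnes/day = 35,280 tonnes at £1.66/tonne → £58,564.80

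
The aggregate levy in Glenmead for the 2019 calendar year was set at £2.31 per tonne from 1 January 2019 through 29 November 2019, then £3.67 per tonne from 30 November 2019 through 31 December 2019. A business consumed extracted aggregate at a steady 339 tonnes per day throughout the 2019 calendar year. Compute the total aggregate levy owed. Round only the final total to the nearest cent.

1 January – 29 November 2019: 333 days × 339 tonnes/day = 112,887 tonnes at £2.31/tonne → £260,768.97
30 November – 31 December 2019: 32 days × 339 tonnes/day = 10,848 tonnes at £3.67/tonne → £39,812.16

£300,581.13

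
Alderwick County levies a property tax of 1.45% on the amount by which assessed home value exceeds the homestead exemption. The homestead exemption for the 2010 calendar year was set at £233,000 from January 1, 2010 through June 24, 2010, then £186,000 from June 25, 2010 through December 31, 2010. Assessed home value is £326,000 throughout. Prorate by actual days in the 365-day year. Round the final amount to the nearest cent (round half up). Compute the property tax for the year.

£1,703.25

January 1 – June 24, 2010: 175 days, exemption £233,000 → (£326,000 − £233,000) × 1.45% × 175/365 = £646.5411
June 25 – December 31, 2010: 190 days, exemption £186,000 → (£326,000 − £186,000) × 1.45% × 190/365 = £1,056.7123
Total = £1,703.2534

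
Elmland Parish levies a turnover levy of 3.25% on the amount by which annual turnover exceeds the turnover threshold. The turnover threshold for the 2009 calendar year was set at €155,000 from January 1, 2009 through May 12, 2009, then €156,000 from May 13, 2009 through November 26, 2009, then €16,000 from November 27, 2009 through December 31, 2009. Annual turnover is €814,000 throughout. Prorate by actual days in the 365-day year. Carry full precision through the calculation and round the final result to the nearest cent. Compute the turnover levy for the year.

€21,833.05

January 1 – May 12, 2009: 132 days, exemption €155,000 → (€814,000 − €155,000) × 3.25% × 132/365 = €7,745.5068
May 13 – November 26, 2009: 198 days, exemption €156,000 → (€814,000 − €156,000) × 3.25% × 198/365 = €11,600.6301
November 27 – December 31, 2009: 35 days, exemption €16,000 → (€814,000 − €16,000) × 3.25% × 35/365 = €2,486.9178
Total = €21,833.0548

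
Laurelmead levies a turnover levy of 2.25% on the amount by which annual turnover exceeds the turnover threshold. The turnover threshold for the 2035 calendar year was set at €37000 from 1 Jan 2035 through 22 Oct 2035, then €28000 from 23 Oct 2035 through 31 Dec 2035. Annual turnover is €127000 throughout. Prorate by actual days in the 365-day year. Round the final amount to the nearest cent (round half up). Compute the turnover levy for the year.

€2063.84

1 Jan – 22 Oct 2035: 295 days, exemption €37000 → (€127000 − €37000) × 2.25% × 295/365 = €1636.6438
23 Oct – 31 Dec 2035: 70 days, exemption €28000 → (€127000 − €28000) × 2.25% × 70/365 = €427.1918
Total = €2063.8356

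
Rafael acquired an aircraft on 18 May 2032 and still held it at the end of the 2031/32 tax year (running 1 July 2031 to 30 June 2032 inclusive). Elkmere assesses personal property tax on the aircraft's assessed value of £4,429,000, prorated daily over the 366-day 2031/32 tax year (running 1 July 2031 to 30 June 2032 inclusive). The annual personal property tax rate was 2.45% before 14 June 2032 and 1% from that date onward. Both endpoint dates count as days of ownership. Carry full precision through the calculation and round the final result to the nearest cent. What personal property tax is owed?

£10,062.06

18 May – 13 June 2032: 27 days at 2.45% → £4,429,000 × 2.45% × 27/366 = £8,004.8730
14 June – 30 June 2032: 17 days at 1% → £4,429,000 × 1% × 17/366 = £2,057.1858
Total = £10,062.0587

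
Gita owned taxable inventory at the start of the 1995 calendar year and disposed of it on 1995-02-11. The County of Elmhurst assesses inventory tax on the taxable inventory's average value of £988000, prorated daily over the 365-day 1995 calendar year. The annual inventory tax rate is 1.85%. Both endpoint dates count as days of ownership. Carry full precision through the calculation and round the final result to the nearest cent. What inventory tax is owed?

Days held (1995-01-01 to 1995-02-11): 42 out of 365
Tax = £988000 × 1.85% × 42/365 = £2103.2219

£2103.22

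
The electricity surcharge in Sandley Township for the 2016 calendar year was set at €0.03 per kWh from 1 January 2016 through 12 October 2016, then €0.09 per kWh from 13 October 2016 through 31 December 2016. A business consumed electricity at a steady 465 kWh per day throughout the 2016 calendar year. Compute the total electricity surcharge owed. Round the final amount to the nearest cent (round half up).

1 January – 12 October 2016: 286 days × 465 kWh/day = 132,990 kWh at €0.03/kWh → €3,989.70
13 October – 31 December 2016: 80 days × 465 kWh/day = 37,200 kWh at €0.09/kWh → €3,348.00

€7,337.70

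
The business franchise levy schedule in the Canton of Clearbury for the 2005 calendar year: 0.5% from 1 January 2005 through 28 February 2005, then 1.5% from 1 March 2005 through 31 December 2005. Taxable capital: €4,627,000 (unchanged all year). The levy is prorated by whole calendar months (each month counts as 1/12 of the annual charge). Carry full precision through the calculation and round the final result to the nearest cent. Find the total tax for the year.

1 January – 28 February 2005: 2 months at 0.5% → €4,627,000 × 0.5% × 2/12 = €3,855.8333
1 March – 31 December 2005: 10 months at 1.5% → €4,627,000 × 1.5% × 10/12 = €57,837.5000
Total = €61,693.3333

€61,693.33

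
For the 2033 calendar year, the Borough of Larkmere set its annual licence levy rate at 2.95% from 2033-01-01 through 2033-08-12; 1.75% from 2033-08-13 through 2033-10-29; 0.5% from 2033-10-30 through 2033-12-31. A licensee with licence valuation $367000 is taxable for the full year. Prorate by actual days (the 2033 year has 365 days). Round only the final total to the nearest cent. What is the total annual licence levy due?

$8333.41

2033-01-01 to 2033-08-12: 224 days at 2.95% → $367000 × 2.95% × 224/365 = $6644.2082
2033-08-13 to 2033-10-29: 78 days at 1.75% → $367000 × 1.75% × 78/365 = $1372.4795
2033-10-30 to 2033-12-31: 63 days at 0.5% → $367000 × 0.5% × 63/365 = $316.7260
Total = $8333.4137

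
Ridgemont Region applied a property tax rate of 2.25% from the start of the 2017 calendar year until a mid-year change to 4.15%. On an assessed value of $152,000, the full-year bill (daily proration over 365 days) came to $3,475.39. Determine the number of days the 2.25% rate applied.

358 days

Let d = days at the first rate; then 365 − d days at the second rate.
$152,000 × [2.25%·d + 4.15%·(365−d)] / 365 = $3,475.39
Solving gives d = 358, so the new rate took effect on December 25, 2017.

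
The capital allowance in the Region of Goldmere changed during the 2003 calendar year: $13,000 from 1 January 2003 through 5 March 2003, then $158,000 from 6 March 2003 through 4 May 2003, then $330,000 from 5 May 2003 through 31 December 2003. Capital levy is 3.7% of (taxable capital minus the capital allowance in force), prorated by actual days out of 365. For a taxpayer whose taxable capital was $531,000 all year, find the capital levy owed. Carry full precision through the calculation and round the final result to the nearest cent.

1 January – 5 March 2003: 64 days, exemption $13,000 → ($531,000 − $13,000) × 3.7% × 64/365 = $3,360.6137
6 March – 4 May 2003: 60 days, exemption $158,000 → ($531,000 − $158,000) × 3.7% × 60/365 = $2,268.6575
5 May – 31 December 2003: 241 days, exemption $330,000 → ($531,000 − $330,000) × 3.7% × 241/365 = $4,910.4575
Total = $10,539.7288

$10,539.73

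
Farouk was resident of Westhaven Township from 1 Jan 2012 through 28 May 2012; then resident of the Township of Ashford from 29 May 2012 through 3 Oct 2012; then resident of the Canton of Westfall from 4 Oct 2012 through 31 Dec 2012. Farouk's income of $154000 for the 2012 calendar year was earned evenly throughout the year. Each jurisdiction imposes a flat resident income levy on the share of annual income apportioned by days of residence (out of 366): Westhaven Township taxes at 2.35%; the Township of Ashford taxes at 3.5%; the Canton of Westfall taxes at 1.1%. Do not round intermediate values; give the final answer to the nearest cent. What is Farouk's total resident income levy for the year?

$3770.27

Westhaven Township, 1 Jan – 28 May 2012: 149 days → $154000 × 2.35% × 149/366 = $1473.3087
The Township of Ashford, 29 May – 3 Oct 2012: 128 days → $154000 × 3.5% × 128/366 = $1885.0273
The Canton of Westfall, 4 Oct – 31 Dec 2012: 89 days → $154000 × 1.1% × 89/366 = $411.9290
Total = $3770.2650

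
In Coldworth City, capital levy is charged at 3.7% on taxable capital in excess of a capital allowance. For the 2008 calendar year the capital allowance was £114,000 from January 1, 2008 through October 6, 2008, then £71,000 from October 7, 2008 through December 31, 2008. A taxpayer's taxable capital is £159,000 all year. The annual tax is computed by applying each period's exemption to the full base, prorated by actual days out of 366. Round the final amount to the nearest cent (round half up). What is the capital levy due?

January 1 – October 6, 2008: 280 days, exemption £114,000 → (£159,000 − £114,000) × 3.7% × 280/366 = £1,273.7705
October 7 – December 31, 2008: 86 days, exemption £71,000 → (£159,000 − £71,000) × 3.7% × 86/366 = £765.0710
Total = £2,038.8415

£2,038.84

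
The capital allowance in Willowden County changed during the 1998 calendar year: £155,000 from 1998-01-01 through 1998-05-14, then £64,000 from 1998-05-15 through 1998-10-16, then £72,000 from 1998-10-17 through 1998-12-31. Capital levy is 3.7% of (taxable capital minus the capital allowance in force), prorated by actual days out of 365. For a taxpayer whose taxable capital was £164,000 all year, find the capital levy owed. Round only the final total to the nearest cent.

1998-01-01 to 1998-05-14: 134 days, exemption £155,000 → (£164,000 − £155,000) × 3.7% × 134/365 = £122.2521
1998-05-15 to 1998-10-16: 155 days, exemption £64,000 → (£164,000 − £64,000) × 3.7% × 155/365 = £1,571.2329
1998-10-17 to 1998-12-31: 76 days, exemption £72,000 → (£164,000 − £72,000) × 3.7% × 76/365 = £708.7781
Total = £2,402.2630

£2,402.26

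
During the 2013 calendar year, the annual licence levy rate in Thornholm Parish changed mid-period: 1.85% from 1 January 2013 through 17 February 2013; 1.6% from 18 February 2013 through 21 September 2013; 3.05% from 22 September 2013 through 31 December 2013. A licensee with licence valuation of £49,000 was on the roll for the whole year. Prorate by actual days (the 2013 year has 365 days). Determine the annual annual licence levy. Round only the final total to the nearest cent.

1 January – 17 February 2013: 48 days at 1.85% → £49,000 × 1.85% × 48/365 = £119.2110
18 February – 21 September 2013: 216 days at 1.6% → £49,000 × 1.6% × 216/365 = £463.9562
22 September – 31 December 2013: 101 days at 3.05% → £49,000 × 3.05% × 101/365 = £413.5466
Total = £996.7137

£996.71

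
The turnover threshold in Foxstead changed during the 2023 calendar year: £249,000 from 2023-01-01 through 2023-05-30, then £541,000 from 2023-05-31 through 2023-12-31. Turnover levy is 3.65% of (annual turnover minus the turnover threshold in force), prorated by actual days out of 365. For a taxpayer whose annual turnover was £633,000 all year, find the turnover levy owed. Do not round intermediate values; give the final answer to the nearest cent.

£7,738.00

2023-01-01 to 2023-05-30: 150 days, exemption £249,000 → (£633,000 − £249,000) × 3.65% × 150/365 = £5,760.0000
2023-05-31 to 2023-12-31: 215 days, exemption £541,000 → (£633,000 − £541,000) × 3.65% × 215/365 = £1,978.0000
Total = £7,738.0000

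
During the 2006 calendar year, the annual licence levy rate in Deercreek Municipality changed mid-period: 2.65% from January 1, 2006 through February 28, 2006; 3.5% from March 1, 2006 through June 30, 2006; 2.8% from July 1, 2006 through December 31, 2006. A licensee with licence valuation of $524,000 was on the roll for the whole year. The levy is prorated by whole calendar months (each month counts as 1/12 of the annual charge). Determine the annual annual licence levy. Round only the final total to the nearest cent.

$15,763.67

January 1 – February 28, 2006: 2 months at 2.65% → $524,000 × 2.65% × 2/12 = $2,314.3333
March 1 – June 30, 2006: 4 months at 3.5% → $524,000 × 3.5% × 4/12 = $6,113.3333
July 1 – December 31, 2006: 6 months at 2.8% → $524,000 × 2.8% × 6/12 = $7,336.0000
Total = $15,763.6667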